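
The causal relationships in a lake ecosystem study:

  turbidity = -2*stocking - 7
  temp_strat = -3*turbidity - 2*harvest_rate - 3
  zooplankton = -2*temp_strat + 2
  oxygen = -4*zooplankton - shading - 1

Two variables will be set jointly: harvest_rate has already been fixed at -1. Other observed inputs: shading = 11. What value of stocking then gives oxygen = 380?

With harvest_rate held at -1:
Substituting into the temp_strat equation gives temp_strat = 6*stocking + 20.
zooplankton becomes -12*stocking - 38.
Substituting into the oxygen equation gives oxygen = 48*stocking + 140.
Solve 48*stocking + 140 = 380: stocking = (380 - 140) / 48 = 5.

stocking = 5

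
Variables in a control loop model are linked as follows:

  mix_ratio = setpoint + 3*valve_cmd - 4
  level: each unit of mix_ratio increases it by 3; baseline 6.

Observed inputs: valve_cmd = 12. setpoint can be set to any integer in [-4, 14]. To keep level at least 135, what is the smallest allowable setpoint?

setpoint = 11

Substituting into the mix_ratio equation gives mix_ratio = setpoint + 32.
So level = 3*setpoint + 102.
Require 3*setpoint + 102 ≥ 135, so setpoint ≥ 11.
The smallest integer in [-4, 14] satisfying this is 11.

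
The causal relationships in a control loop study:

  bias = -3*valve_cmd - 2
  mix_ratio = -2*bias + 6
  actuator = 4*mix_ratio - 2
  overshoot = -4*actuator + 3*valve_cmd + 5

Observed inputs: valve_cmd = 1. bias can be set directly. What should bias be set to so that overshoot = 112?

bias = 6

Intervening on bias fixes its value directly, overriding its dependence on valve_cmd.
Substituting into the actuator equation gives actuator = -8*bias + 22.
Substituting into the overshoot equation gives overshoot = 32*bias - 80.
Solve 32*bias - 80 = 112: bias = (112 + 80) / 32 = 6.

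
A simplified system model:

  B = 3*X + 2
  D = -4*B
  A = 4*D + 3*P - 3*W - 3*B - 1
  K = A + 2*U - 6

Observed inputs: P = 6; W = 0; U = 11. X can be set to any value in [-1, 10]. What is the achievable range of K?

-575 to 52

Substituting into the D equation gives D = -12*X - 8.
A becomes -57*X - 21.
Substituting into the K equation gives K = -57*X - 5.
Linear in X, so extremes are at the endpoints: X = -1 gives K = 52; X = 10 gives K = -575.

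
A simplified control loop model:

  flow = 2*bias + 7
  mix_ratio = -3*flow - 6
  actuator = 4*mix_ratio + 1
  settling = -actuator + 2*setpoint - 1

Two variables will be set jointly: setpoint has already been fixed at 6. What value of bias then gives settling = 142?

With setpoint held at 6:
Substituting into the mix_ratio equation gives mix_ratio = -6*bias - 27.
Substituting into the actuator equation gives actuator = -24*bias - 107.
Substituting into the settling equation gives settling = 24*bias + 118.
Solve 24*bias + 118 = 142: bias = (142 - 118) / 24 = 1.

bias = 1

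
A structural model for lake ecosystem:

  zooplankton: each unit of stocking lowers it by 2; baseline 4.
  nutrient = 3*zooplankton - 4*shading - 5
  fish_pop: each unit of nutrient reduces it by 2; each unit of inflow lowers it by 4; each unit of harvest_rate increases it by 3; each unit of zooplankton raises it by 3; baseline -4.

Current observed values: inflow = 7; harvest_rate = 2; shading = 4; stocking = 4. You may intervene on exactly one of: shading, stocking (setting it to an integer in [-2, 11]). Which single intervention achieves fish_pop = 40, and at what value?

set stocking = 6

Intervening on shading: fish_pop = 8*shading - 4. Reaching 40 requires shading = 11/2, not an integer.
Intervening on stocking: with other inputs at their observed values, fish_pop = 6*stocking + 4. Solving for 40 gives stocking = 6, within [-2, 11].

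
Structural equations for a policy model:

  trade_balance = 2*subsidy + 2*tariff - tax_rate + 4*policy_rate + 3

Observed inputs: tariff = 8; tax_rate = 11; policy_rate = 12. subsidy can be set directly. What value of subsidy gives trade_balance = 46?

Substituting into the trade_balance equation gives trade_balance = 2*subsidy + 56.
Solve 2*subsidy + 56 = 46: subsidy = (46 - 56) / 2 = -5.

subsidy = -5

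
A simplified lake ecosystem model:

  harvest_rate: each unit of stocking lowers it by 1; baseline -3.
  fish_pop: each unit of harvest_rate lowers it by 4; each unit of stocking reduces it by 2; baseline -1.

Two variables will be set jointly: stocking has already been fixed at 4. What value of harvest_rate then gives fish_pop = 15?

harvest_rate = -6

With stocking held at 4:
Intervening on harvest_rate fixes its value directly, overriding its dependence on stocking.
Substituting into the fish_pop equation gives fish_pop = -4*harvest_rate - 9.
Solve -4*harvest_rate - 9 = 15: harvest_rate = (15 + 9) / -4 = -6.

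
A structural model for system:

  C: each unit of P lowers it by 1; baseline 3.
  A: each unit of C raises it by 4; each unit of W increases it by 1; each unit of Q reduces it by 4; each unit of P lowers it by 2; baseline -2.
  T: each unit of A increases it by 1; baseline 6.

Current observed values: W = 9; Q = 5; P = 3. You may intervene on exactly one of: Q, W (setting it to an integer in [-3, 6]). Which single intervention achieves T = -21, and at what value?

set W = 1

Intervening on Q: T = -4*Q + 7. Reaching -21 requires Q = 7, outside [-3, 6].
Intervening on W: with other inputs at their observed values, T = W - 22. Solving for -21 gives W = 1, within [-3, 6].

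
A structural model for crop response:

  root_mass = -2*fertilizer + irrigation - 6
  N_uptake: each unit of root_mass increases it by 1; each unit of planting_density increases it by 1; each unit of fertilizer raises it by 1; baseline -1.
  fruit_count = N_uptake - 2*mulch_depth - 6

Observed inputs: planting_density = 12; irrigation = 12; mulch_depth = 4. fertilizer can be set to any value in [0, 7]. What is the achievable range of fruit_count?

Substituting into the root_mass equation gives root_mass = -2*fertilizer + 6.
This gives N_uptake = -fertilizer + 17.
Substituting into the fruit_count equation gives fruit_count = -fertilizer + 3.
Linear in fertilizer, so extremes are at the endpoints: fertilizer = 0 gives fruit_count = 3; fertilizer = 7 gives fruit_count = -4.

-4 to 3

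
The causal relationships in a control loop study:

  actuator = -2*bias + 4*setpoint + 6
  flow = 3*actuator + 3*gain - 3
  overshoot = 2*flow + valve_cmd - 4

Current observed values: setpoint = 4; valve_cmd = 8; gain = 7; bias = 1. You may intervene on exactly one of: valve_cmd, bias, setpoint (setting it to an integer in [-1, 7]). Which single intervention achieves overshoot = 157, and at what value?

Intervening on valve_cmd: with other inputs at their observed values, overshoot = valve_cmd + 152. Solving for 157 gives valve_cmd = 5, within [-1, 7].
Intervening on bias: overshoot = -12*bias + 172. Reaching 157 requires bias = 5/4, not an integer.
Intervening on setpoint: overshoot = 24*setpoint + 64. Reaching 157 requires setpoint = 31/8, not an integer.

set valve_cmd = 5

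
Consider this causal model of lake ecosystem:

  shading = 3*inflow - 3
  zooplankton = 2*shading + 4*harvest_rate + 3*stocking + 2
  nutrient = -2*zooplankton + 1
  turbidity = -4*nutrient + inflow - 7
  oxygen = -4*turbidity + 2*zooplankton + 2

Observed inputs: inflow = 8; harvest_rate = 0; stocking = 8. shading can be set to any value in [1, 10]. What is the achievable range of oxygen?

Intervening on shading fixes its value directly, overriding its dependence on inflow.
Substituting into the zooplankton equation gives zooplankton = 2*shading + 26.
Substituting into the nutrient equation gives nutrient = -4*shading - 51.
Substituting into the turbidity equation gives turbidity = 16*shading + 205.
oxygen becomes -60*shading - 766.
Linear in shading, so extremes are at the endpoints: shading = 1 gives oxygen = -826; shading = 10 gives oxygen = -1366.

-1366 to -826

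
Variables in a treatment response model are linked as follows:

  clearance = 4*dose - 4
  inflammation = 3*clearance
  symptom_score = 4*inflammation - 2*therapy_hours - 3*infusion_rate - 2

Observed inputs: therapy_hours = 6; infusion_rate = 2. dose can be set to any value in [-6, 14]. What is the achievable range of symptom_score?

Substituting into the inflammation equation gives inflammation = 12*dose - 12.
This gives symptom_score = 48*dose - 68.
Linear in dose, so extremes are at the endpoints: dose = -6 gives symptom_score = -356; dose = 14 gives symptom_score = 604.

-356 to 604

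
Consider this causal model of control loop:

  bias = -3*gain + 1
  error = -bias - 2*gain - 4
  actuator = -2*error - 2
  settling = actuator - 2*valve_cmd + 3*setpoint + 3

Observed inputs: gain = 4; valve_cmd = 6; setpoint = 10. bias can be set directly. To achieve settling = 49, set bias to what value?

bias = 3

Intervening on bias fixes its value directly, overriding its dependence on gain.
Substituting into the error equation gives error = -bias - 12.
actuator becomes 2*bias + 22.
This gives settling = 2*bias + 43.
Solve 2*bias + 43 = 49: bias = (49 - 43) / 2 = 3.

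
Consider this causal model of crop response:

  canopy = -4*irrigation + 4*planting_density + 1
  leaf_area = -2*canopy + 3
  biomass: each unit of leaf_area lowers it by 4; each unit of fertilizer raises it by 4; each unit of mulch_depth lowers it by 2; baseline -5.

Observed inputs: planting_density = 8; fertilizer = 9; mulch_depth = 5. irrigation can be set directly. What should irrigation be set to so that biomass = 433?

irrigation = -5

Substituting into the canopy equation gives canopy = -4*irrigation + 33.
leaf_area becomes 8*irrigation - 63.
Substituting into the biomass equation gives biomass = -32*irrigation + 273.
Solve -32*irrigation + 273 = 433: irrigation = (433 - 273) / -32 = -5.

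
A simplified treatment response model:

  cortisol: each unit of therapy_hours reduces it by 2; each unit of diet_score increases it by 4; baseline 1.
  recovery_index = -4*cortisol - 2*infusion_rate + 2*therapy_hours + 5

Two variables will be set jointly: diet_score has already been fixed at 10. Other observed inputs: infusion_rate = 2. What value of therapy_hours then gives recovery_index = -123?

With diet_score held at 10:
Substituting into the cortisol equation gives cortisol = -2*therapy_hours + 41.
Substituting into the recovery_index equation gives recovery_index = 10*therapy_hours - 163.
Solve 10*therapy_hours - 163 = -123: therapy_hours = (-123 + 163) / 10 = 4.

therapy_hours = 4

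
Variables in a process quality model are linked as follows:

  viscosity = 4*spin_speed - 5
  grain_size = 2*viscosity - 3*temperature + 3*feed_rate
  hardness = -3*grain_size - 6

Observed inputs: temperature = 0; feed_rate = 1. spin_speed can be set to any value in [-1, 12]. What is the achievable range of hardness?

Substituting into the grain_size equation gives grain_size = 8*spin_speed - 7.
hardness becomes -24*spin_speed + 15.
Linear in spin_speed, so extremes are at the endpoints: spin_speed = -1 gives hardness = 39; spin_speed = 12 gives hardness = -273.

-273 to 39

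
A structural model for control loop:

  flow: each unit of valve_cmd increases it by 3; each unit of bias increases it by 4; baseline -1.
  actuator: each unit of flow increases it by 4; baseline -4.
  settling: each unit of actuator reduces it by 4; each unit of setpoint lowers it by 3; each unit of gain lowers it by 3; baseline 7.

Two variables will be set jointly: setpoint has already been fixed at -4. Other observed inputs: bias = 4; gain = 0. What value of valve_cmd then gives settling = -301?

With setpoint held at -4:
Substituting into the flow equation gives flow = 3*valve_cmd + 15.
Substituting into the actuator equation gives actuator = 12*valve_cmd + 56.
Substituting into the settling equation gives settling = -48*valve_cmd - 205.
Solve -48*valve_cmd - 205 = -301: valve_cmd = (-301 + 205) / -48 = 2.

valve_cmd = 2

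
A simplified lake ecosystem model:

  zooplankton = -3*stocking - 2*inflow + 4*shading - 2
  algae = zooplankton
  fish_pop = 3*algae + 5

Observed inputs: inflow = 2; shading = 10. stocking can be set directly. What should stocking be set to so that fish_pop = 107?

stocking = 0

Substituting into the zooplankton equation gives zooplankton = -3*stocking + 34.
Substituting into the algae equation gives algae = -3*stocking + 34.
So fish_pop = -9*stocking + 107.
Solve -9*stocking + 107 = 107: stocking = (107 - 107) / -9 = 0.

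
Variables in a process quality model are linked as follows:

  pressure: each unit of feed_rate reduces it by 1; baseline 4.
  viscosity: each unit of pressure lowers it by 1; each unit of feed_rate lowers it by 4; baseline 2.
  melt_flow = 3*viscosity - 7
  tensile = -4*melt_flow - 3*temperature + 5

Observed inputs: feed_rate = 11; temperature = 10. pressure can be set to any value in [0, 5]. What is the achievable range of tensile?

Intervening on pressure fixes its value directly, overriding its dependence on feed_rate.
Substituting into the viscosity equation gives viscosity = -pressure - 42.
So melt_flow = -3*pressure - 133.
Substituting into the tensile equation gives tensile = 12*pressure + 507.
Linear in pressure, so extremes are at the endpoints: pressure = 0 gives tensile = 507; pressure = 5 gives tensile = 567.

507 to 567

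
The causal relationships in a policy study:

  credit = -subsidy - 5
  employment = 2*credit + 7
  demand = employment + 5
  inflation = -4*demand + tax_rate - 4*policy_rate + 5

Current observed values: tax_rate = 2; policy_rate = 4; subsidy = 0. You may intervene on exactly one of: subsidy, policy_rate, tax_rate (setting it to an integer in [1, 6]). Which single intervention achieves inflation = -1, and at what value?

Intervening on subsidy: with other inputs at their observed values, inflation = 8*subsidy - 17. Solving for -1 gives subsidy = 2, within [1, 6].
Intervening on policy_rate: inflation = -4*policy_rate - 1. Reaching -1 requires policy_rate = 0, outside [1, 6].
Intervening on tax_rate: inflation = tax_rate - 19. Reaching -1 requires tax_rate = 18, outside [1, 6].

set subsidy = 2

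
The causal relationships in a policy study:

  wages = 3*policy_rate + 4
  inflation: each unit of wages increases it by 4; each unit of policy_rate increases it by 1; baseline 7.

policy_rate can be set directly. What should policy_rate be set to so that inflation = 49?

Substituting into the inflation equation gives inflation = 13*policy_rate + 23.
Solve 13*policy_rate + 23 = 49: policy_rate = (49 - 23) / 13 = 2.

policy_rate = 2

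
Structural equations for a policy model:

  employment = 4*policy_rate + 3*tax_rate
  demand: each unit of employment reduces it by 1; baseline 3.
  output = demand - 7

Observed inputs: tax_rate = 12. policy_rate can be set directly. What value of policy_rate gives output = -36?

Substituting into the employment equation gives employment = 4*policy_rate + 36.
demand becomes -4*policy_rate - 33.
Substituting into the output equation gives output = -4*policy_rate - 40.
Solve -4*policy_rate - 40 = -36: policy_rate = (-36 + 40) / -4 = -1.

policy_rate = -1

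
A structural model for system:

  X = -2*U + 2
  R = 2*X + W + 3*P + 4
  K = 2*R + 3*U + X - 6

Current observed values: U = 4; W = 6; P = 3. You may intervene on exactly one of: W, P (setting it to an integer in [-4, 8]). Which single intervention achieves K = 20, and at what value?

set P = 4

Intervening on W: K = 2*W + 2. Reaching 20 requires W = 9, outside [-4, 8].
Intervening on P: with other inputs at their observed values, K = 6*P - 4. Solving for 20 gives P = 4, within [-4, 8].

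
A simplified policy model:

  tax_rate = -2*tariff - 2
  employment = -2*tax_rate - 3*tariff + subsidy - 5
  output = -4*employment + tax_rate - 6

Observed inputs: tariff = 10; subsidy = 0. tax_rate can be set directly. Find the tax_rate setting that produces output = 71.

Intervening on tax_rate fixes its value directly, overriding its dependence on tariff.
Substituting into the employment equation gives employment = -2*tax_rate - 35.
Substituting into the output equation gives output = 9*tax_rate + 134.
Solve 9*tax_rate + 134 = 71: tax_rate = (71 - 134) / 9 = -7.

tax_rate = -7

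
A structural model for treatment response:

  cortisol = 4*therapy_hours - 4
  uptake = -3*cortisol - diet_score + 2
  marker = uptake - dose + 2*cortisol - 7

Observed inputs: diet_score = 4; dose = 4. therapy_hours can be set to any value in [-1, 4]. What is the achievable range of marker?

Substituting into the uptake equation gives uptake = -12*therapy_hours + 10.
Substituting into the marker equation gives marker = -4*therapy_hours - 9.
Linear in therapy_hours, so extremes are at the endpoints: therapy_hours = -1 gives marker = -5; therapy_hours = 4 gives marker = -25.

-25 to -5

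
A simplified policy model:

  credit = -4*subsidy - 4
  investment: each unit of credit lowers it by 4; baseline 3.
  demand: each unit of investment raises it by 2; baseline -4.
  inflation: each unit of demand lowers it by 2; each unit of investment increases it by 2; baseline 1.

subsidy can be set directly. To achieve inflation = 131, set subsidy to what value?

subsidy = -5

Substituting into the investment equation gives investment = 16*subsidy + 19.
This gives demand = 32*subsidy + 34.
This gives inflation = -32*subsidy - 29.
Solve -32*subsidy - 29 = 131: subsidy = (131 + 29) / -32 = -5.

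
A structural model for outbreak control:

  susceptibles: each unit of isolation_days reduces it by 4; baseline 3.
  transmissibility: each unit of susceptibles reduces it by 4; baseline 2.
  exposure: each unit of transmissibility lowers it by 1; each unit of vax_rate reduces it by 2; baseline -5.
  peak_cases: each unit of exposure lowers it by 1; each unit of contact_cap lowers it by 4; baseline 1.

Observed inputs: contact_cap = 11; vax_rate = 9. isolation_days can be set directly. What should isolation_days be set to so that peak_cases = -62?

Substituting into the transmissibility equation gives transmissibility = 16*isolation_days - 10.
This gives exposure = -16*isolation_days - 13.
Substituting into the peak_cases equation gives peak_cases = 16*isolation_days - 30.
Solve 16*isolation_days - 30 = -62: isolation_days = (-62 + 30) / 16 = -2.

isolation_days = -2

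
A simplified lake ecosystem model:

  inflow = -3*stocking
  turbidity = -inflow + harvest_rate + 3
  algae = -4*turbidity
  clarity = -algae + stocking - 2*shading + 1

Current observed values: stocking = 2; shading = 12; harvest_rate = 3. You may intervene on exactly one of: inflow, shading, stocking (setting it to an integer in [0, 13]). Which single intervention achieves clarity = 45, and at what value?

Intervening on inflow: clarity = -4*inflow + 3. Reaching 45 requires inflow = -21/2, not an integer.
Intervening on shading: with other inputs at their observed values, clarity = -2*shading + 51. Solving for 45 gives shading = 3, within [0, 13].
Intervening on stocking: clarity = 13*stocking + 1. Reaching 45 requires stocking = 44/13, not an integer.

set shading = 3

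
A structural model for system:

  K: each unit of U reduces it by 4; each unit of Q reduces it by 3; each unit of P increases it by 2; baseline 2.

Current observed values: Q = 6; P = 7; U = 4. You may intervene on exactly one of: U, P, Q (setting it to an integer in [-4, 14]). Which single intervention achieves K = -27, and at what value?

Intervening on U: K = -4*U - 2. Reaching -27 requires U = 25/4, not an integer.
Intervening on P: K = 2*P - 32. Reaching -27 requires P = 5/2, not an integer.
Intervening on Q: with other inputs at their observed values, K = -3*Q. Solving for -27 gives Q = 9, within [-4, 14].

set Q = 9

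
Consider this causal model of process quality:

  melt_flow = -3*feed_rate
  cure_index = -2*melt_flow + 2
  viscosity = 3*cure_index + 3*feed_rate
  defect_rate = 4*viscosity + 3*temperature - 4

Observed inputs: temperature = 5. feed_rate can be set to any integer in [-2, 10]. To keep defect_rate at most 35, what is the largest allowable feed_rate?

Substituting into the cure_index equation gives cure_index = 6*feed_rate + 2.
Substituting into the viscosity equation gives viscosity = 21*feed_rate + 6.
Substituting into the defect_rate equation gives defect_rate = 84*feed_rate + 35.
Require 84*feed_rate + 35 ≤ 35, so feed_rate ≤ 0.
The largest integer in [-2, 10] satisfying this is 0.

feed_rate = 0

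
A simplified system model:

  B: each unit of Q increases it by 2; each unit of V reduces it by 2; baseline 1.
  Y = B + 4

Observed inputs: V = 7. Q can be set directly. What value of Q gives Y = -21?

Q = -6

Substituting into the B equation gives B = 2*Q - 13.
Y becomes 2*Q - 9.
Solve 2*Q - 9 = -21: Q = (-21 + 9) / 2 = -6.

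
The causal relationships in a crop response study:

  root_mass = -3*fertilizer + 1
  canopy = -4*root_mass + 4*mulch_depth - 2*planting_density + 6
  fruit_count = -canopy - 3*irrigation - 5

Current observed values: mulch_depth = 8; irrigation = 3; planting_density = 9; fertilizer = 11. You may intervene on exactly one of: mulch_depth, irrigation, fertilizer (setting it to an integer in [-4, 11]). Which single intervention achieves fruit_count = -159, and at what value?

set irrigation = 2

Intervening on mulch_depth: fruit_count = -4*mulch_depth - 130. Reaching -159 requires mulch_depth = 29/4, not an integer.
Intervening on irrigation: with other inputs at their observed values, fruit_count = -3*irrigation - 153. Solving for -159 gives irrigation = 2, within [-4, 11].
Intervening on fertilizer: fruit_count = -12*fertilizer - 30. Reaching -159 requires fertilizer = 43/4, not an integer.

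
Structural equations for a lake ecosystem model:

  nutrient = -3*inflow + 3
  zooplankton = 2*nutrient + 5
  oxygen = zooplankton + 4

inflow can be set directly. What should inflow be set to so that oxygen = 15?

Substituting into the zooplankton equation gives zooplankton = -6*inflow + 11.
So oxygen = -6*inflow + 15.
Solve -6*inflow + 15 = 15: inflow = (15 - 15) / -6 = 0.

inflow = 0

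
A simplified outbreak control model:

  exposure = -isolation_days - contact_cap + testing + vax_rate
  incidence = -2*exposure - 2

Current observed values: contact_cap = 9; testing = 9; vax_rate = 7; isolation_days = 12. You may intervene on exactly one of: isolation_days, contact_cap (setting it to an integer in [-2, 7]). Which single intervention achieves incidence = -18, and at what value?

set isolation_days = -1

Intervening on isolation_days: with other inputs at their observed values, incidence = 2*isolation_days - 16. Solving for -18 gives isolation_days = -1, within [-2, 7].
Intervening on contact_cap: incidence = 2*contact_cap - 10. Reaching -18 requires contact_cap = -4, outside [-2, 7].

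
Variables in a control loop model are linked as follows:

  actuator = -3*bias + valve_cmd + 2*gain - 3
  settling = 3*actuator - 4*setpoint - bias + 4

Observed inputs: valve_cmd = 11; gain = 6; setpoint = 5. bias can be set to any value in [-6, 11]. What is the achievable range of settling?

Substituting into the actuator equation gives actuator = -3*bias + 20.
settling becomes -10*bias + 44.
Linear in bias, so extremes are at the endpoints: bias = -6 gives settling = 104; bias = 11 gives settling = -66.

-66 to 104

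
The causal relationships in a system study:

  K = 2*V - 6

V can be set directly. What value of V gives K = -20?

V = -7

Solve 2*V - 6 = -20: V = (-20 + 6) / 2 = -7.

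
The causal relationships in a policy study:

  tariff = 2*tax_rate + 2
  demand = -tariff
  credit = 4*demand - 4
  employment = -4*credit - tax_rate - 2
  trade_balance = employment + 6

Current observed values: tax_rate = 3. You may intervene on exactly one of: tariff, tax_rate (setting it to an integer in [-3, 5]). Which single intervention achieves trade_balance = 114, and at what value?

Intervening on tariff: trade_balance = 16*tariff + 17. Reaching 114 requires tariff = 97/16, not an integer.
Intervening on tax_rate: with other inputs at their observed values, trade_balance = 31*tax_rate + 52. Solving for 114 gives tax_rate = 2, within [-3, 5].

set tax_rate = 2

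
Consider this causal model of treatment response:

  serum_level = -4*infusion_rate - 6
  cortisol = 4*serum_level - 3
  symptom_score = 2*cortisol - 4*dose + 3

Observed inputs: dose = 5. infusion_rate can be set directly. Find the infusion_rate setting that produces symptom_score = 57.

Substituting into the cortisol equation gives cortisol = -16*infusion_rate - 27.
Substituting into the symptom_score equation gives symptom_score = -32*infusion_rate - 71.
Solve -32*infusion_rate - 71 = 57: infusion_rate = (57 + 71) / -32 = -4.

infusion_rate = -4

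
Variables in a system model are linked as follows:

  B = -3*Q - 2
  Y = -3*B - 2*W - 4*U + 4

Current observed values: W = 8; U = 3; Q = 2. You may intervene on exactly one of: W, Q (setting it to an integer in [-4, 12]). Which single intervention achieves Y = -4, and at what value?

Intervening on W: with other inputs at their observed values, Y = -2*W + 16. Solving for -4 gives W = 10, within [-4, 12].
Intervening on Q: Y = 9*Q - 18. Reaching -4 requires Q = 14/9, not an integer.

set W = 10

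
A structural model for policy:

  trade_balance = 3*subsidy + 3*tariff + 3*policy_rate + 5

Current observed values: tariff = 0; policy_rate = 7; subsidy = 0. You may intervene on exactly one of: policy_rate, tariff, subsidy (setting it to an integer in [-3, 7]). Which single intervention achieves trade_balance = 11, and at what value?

Intervening on policy_rate: with other inputs at their observed values, trade_balance = 3*policy_rate + 5. Solving for 11 gives policy_rate = 2, within [-3, 7].
Intervening on tariff: trade_balance = 3*tariff + 26. Reaching 11 requires tariff = -5, outside [-3, 7].
Intervening on subsidy: trade_balance = 3*subsidy + 26. Reaching 11 requires subsidy = -5, outside [-3, 7].

set policy_rate = 2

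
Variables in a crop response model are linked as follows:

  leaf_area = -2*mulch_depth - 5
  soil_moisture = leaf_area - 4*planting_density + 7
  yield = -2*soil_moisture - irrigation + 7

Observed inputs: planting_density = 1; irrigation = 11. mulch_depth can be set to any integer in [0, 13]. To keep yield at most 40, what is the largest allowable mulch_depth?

Substituting into the soil_moisture equation gives soil_moisture = -2*mulch_depth - 2.
Substituting into the yield equation gives yield = 4*mulch_depth.
Require 4*mulch_depth ≤ 40, so mulch_depth ≤ 10.
The largest integer in [0, 13] satisfying this is 10.

mulch_depth = 10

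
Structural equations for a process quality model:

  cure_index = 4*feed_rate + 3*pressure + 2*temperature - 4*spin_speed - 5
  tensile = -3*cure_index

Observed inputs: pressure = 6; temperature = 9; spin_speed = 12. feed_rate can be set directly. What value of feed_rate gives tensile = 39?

Substituting into the cure_index equation gives cure_index = 4*feed_rate - 17.
Substituting into the tensile equation gives tensile = -12*feed_rate + 51.
Solve -12*feed_rate + 51 = 39: feed_rate = (39 - 51) / -12 = 1.

feed_rate = 1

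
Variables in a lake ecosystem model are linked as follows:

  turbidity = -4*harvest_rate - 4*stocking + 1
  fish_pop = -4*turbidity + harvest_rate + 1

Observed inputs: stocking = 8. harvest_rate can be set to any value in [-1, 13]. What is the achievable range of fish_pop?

108 to 346

Substituting into the turbidity equation gives turbidity = -4*harvest_rate - 31.
So fish_pop = 17*harvest_rate + 125.
Linear in harvest_rate, so extremes are at the endpoints: harvest_rate = -1 gives fish_pop = 108; harvest_rate = 13 gives fish_pop = 346.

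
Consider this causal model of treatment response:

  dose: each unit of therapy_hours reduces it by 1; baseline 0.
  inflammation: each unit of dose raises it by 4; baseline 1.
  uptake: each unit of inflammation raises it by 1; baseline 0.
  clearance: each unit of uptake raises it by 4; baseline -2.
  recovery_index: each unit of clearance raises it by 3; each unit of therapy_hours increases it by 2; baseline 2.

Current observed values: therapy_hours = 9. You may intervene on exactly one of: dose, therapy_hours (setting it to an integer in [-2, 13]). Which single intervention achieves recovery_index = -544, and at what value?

Intervening on dose: recovery_index = 48*dose + 26. Reaching -544 requires dose = -95/8, not an integer.
Intervening on therapy_hours: with other inputs at their observed values, recovery_index = -46*therapy_hours + 8. Solving for -544 gives therapy_hours = 12, within [-2, 13].

set therapy_hours = 12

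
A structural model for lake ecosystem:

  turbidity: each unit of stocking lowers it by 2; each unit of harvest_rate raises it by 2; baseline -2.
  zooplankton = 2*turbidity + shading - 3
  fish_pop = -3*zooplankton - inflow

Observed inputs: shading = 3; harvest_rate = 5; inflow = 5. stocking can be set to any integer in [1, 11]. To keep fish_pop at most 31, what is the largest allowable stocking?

stocking = 7

Substituting into the turbidity equation gives turbidity = -2*stocking + 8.
Substituting into the zooplankton equation gives zooplankton = -4*stocking + 16.
So fish_pop = 12*stocking - 53.
Require 12*stocking - 53 ≤ 31, so stocking ≤ 7.
The largest integer in [1, 11] satisfying this is 7.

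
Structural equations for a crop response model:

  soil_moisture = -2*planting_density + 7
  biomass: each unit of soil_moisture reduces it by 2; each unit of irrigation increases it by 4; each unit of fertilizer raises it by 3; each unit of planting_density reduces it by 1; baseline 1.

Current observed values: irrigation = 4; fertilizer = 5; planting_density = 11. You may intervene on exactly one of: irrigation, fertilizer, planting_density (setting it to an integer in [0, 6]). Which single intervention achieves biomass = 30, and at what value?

Intervening on irrigation: biomass = 4*irrigation + 35. Reaching 30 requires irrigation = -5/4, not an integer.
Intervening on fertilizer: biomass = 3*fertilizer + 36. Reaching 30 requires fertilizer = -2, outside [0, 6].
Intervening on planting_density: with other inputs at their observed values, biomass = 3*planting_density + 18. Solving for 30 gives planting_density = 4, within [0, 6].

set planting_density = 4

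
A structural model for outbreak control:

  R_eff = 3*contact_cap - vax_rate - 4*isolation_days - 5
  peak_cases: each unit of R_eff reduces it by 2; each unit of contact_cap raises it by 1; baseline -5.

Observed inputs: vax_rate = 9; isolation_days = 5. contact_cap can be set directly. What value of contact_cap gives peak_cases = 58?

Substituting into the R_eff equation gives R_eff = 3*contact_cap - 34.
So peak_cases = -5*contact_cap + 63.
Solve -5*contact_cap + 63 = 58: contact_cap = (58 - 63) / -5 = 1.

contact_cap = 1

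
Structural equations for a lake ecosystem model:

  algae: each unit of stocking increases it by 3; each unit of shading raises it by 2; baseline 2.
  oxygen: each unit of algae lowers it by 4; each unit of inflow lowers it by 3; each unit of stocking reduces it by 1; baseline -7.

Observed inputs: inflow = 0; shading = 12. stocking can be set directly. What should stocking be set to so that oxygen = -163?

Substituting into the algae equation gives algae = 3*stocking + 26.
Substituting into the oxygen equation gives oxygen = -13*stocking - 111.
Solve -13*stocking - 111 = -163: stocking = (-163 + 111) / -13 = 4.

stocking = 4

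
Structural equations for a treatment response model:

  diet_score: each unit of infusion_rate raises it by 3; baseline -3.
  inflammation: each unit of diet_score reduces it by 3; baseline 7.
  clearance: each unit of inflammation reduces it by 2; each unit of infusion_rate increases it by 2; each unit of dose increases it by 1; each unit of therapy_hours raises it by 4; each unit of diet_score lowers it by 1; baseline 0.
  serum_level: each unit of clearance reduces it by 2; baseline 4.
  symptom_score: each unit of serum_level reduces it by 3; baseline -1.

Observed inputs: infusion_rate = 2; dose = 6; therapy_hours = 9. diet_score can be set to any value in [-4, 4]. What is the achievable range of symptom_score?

59 to 299

Intervening on diet_score fixes its value directly, overriding its dependence on infusion_rate.
Substituting into the clearance equation gives clearance = 5*diet_score + 32.
So serum_level = -10*diet_score - 60.
symptom_score becomes 30*diet_score + 179.
Linear in diet_score, so extremes are at the endpoints: diet_score = -4 gives symptom_score = 59; diet_score = 4 gives symptom_score = 299.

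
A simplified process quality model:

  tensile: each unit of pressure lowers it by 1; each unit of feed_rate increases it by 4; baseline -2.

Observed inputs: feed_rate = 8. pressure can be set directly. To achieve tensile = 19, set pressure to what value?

Substituting into the tensile equation gives tensile = -pressure + 30.
Solve -pressure + 30 = 19: pressure = (19 - 30) / -1 = 11.

pressure = 11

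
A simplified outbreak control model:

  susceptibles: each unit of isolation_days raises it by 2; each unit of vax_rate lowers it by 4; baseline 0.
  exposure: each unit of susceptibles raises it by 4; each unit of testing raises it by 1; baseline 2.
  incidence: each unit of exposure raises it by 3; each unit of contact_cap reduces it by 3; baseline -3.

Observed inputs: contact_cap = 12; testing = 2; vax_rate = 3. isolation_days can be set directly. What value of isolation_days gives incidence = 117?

isolation_days = 12

Substituting into the susceptibles equation gives susceptibles = 2*isolation_days - 12.
exposure becomes 8*isolation_days - 44.
So incidence = 24*isolation_days - 171.
Solve 24*isolation_days - 171 = 117: isolation_days = (117 + 171) / 24 = 12.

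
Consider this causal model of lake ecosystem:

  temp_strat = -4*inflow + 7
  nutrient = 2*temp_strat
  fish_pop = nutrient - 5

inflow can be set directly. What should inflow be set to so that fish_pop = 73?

Substituting into the nutrient equation gives nutrient = -8*inflow + 14.
fish_pop becomes -8*inflow + 9.
Solve -8*inflow + 9 = 73: inflow = (73 - 9) / -8 = -8.

inflow = -8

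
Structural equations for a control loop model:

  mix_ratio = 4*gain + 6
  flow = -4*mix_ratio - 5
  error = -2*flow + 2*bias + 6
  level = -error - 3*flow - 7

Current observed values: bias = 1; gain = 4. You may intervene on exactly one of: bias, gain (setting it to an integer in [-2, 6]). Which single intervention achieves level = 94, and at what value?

Intervening on bias: level = -2*bias + 80. Reaching 94 requires bias = -7, outside [-2, 6].
Intervening on gain: with other inputs at their observed values, level = 16*gain + 14. Solving for 94 gives gain = 5, within [-2, 6].

set gain = 5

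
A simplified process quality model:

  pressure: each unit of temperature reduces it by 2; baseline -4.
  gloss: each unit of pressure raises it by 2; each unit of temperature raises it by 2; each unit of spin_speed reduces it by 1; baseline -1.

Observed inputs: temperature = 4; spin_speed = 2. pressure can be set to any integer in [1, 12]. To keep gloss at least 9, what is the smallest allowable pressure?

Intervening on pressure fixes its value directly, overriding its dependence on temperature.
Substituting into the gloss equation gives gloss = 2*pressure + 5.
Require 2*pressure + 5 ≥ 9, so pressure ≥ 2.
The smallest integer in [1, 12] satisfying this is 2.

pressure = 2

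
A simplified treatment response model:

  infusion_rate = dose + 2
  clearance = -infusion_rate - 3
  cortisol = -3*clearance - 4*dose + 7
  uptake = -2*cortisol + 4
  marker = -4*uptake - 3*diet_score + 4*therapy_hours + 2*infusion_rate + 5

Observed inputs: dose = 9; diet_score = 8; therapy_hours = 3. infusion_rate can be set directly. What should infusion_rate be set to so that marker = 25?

infusion_rate = 8

Intervening on infusion_rate fixes its value directly, overriding its dependence on dose.
Substituting into the cortisol equation gives cortisol = 3*infusion_rate - 20.
uptake becomes -6*infusion_rate + 44.
So marker = 26*infusion_rate - 183.
Solve 26*infusion_rate - 183 = 25: infusion_rate = (25 + 183) / 26 = 8.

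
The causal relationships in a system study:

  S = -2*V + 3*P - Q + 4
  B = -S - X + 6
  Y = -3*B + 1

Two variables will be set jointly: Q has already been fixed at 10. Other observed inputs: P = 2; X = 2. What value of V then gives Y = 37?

V = -8

With Q held at 10:
Substituting into the S equation gives S = -2*V.
Substituting into the B equation gives B = 2*V + 4.
This gives Y = -6*V - 11.
Solve -6*V - 11 = 37: V = (37 + 11) / -6 = -8.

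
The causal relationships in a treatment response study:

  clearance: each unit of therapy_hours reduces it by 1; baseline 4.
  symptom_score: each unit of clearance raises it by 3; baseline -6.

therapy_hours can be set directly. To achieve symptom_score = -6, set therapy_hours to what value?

therapy_hours = 4

Substituting into the symptom_score equation gives symptom_score = -3*therapy_hours + 6.
Solve -3*therapy_hours + 6 = -6: therapy_hours = (-6 - 6) / -3 = 4.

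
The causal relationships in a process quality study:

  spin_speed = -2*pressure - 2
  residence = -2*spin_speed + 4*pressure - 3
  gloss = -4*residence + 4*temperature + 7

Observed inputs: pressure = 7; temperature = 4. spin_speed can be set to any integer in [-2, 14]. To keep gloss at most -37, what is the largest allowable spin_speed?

Intervening on spin_speed fixes its value directly, overriding its dependence on pressure.
Substituting into the residence equation gives residence = -2*spin_speed + 25.
Substituting into the gloss equation gives gloss = 8*spin_speed - 77.
Require 8*spin_speed - 77 ≤ -37, so spin_speed ≤ 5.
The largest integer in [-2, 14] satisfying this is 5.

spin_speed = 5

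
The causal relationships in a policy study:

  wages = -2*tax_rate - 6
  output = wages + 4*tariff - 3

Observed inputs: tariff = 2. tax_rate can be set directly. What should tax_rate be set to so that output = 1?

Substituting into the output equation gives output = -2*tax_rate - 1.
Solve -2*tax_rate - 1 = 1: tax_rate = (1 + 1) / -2 = -1.

tax_rate = -1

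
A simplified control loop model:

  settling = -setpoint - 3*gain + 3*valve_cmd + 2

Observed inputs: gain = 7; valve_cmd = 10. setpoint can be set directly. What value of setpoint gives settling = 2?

Substituting into the settling equation gives settling = -setpoint + 11.
Solve -setpoint + 11 = 2: setpoint = (2 - 11) / -1 = 9.

setpoint = 9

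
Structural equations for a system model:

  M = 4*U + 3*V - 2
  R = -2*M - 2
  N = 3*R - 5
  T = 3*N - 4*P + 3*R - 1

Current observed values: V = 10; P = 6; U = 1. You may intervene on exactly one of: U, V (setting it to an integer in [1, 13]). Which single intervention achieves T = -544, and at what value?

Intervening on U: T = -96*U - 736. Reaching -544 requires U = -2, outside [1, 13].
Intervening on V: with other inputs at their observed values, T = -72*V - 112. Solving for -544 gives V = 6, within [1, 13].

set V = 6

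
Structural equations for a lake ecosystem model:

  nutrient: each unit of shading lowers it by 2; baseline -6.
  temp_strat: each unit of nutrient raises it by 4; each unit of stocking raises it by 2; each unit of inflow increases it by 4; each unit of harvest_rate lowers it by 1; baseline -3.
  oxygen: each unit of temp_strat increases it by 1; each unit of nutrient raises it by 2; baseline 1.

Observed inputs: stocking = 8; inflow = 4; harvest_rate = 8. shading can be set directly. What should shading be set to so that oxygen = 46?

Substituting into the temp_strat equation gives temp_strat = -8*shading - 3.
oxygen becomes -12*shading - 14.
Solve -12*shading - 14 = 46: shading = (46 + 14) / -12 = -5.

shading = -5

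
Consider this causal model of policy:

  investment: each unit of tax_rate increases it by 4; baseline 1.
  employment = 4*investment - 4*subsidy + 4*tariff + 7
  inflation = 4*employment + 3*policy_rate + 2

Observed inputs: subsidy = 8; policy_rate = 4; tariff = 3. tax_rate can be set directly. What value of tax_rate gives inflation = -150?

tax_rate = -2

Substituting into the employment equation gives employment = 16*tax_rate - 9.
Substituting into the inflation equation gives inflation = 64*tax_rate - 22.
Solve 64*tax_rate - 22 = -150: tax_rate = (-150 + 22) / 64 = -2.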